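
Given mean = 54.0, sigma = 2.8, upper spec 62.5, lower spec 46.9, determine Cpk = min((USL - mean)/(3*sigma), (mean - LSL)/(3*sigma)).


Cpu = (62.5 - 54.0) / (3 * 2.8) = 1.01
Cpl = (54.0 - 46.9) / (3 * 2.8) = 0.85
Cpk = min(1.01, 0.85) = 0.85

0.85


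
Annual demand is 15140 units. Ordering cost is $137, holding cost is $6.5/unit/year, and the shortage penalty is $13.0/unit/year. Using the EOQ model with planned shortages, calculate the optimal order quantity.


Formula: EOQ* = sqrt(2DS/H) * sqrt((H+P)/P)
Base EOQ = sqrt(2*15140*137/6.5) = 798.88 units
Correction = sqrt((6.5+13.0)/13.0) = 1.22474
EOQ* = 798.88 * 1.22474 = 978.4 units

978.4 units


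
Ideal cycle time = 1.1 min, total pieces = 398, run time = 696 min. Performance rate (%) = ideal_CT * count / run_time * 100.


Formula: Performance = (Ideal CT * Total Count) / Run Time * 100
Ideal output time = 1.1 * 398 = 437.8 min
Performance = 437.8 / 696 * 100 = 62.9%

62.9%


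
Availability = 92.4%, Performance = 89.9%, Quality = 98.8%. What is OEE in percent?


Formula: OEE = Availability * Performance * Quality / 10000
A * P = 92.4% * 89.9% / 100 = 83.07%
OEE = 83.07% * 98.8% / 100 = 82.1%

82.1%


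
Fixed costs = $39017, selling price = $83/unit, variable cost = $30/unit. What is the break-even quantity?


Formula: BEQ = Fixed Costs / (Price - Variable Cost)
Contribution margin = $83 - $30 = $53/unit
BEQ = ceil($39017 / $53/unit) = ceil(736.17) = 737 units

737 units


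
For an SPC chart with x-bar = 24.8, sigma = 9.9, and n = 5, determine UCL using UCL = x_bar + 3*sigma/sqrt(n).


UCL = 24.8 + 3 * 9.9 / sqrt(5)

38.08


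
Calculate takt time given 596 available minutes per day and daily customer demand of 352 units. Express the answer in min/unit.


Formula: Takt Time = Available Production Time / Customer Demand
Takt = 596 min/day / 352 units/day
Takt = 1.69 min/unit

1.69 min/unit


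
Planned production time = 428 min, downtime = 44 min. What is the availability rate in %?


Formula: Availability = (Planned Time - Downtime) / Planned Time * 100
Uptime = 428 - 44 = 384 min
Availability = 384 / 428 * 100 = 89.7%

89.7%


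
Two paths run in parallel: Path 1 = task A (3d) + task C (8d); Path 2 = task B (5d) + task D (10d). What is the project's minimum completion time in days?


Path 1 = 3 + 8 = 11 days
Path 2 = 5 + 10 = 15 days
Duration = max(11, 15) = 15 days

15 days


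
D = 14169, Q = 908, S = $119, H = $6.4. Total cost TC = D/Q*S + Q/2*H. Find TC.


TC = 14169/908 * 119 + 908/2 * 6.4

$4762.55


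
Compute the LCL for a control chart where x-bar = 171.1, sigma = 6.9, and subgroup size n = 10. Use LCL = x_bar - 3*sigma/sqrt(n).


LCL = 171.1 - 3 * 6.9 / sqrt(10)

164.55


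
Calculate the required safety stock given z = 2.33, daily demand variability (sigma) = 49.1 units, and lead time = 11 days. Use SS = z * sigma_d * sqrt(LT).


Formula: SS = z * sigma_d * sqrt(LT)
sqrt(LT) = sqrt(11) = 3.3166
SS = 2.33 * 49.1 * 3.3166
SS = 379.4 units

379.4 units


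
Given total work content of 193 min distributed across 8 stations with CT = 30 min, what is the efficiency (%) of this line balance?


Formula: Efficiency = Sum of Task Times / (N_stations * CT) * 100
Total station capacity = 8 stations * 30 min = 240 min
Efficiency = 193 / 240 * 100 = 80.4%

80.4%


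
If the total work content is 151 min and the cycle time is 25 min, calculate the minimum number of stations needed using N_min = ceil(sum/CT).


Formula: N_min = ceil(Sum of Task Times / Cycle Time)
N_min = ceil(151 min / 25 min) = ceil(6.04)
N_min = 7 stations

7


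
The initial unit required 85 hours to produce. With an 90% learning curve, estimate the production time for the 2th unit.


Formula: T_n = T_1 * (learning_rate)^(log2(n)) where learning_rate = rate/100
Doublings = log2(2) = 1
T_n = 85 * 0.9^1
T_n = 85 * 0.9 = 76.5 hours

76.5 hours


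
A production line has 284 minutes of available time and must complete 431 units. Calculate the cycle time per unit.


Formula: CT = Available Time / Number of Units
CT = 284 min / 431 units
CT = 0.66 min/unit

0.66 min/unit


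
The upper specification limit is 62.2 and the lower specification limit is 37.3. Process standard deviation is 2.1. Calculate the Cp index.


Cp = (62.2 - 37.3) / (6 * 2.1)

1.98


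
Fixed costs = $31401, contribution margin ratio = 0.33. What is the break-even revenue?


Formula: BER = Fixed Costs / Contribution Margin Ratio
BER = $31401 / 0.33
BER = $95154.55 (to the nearest cent)

$95154.55


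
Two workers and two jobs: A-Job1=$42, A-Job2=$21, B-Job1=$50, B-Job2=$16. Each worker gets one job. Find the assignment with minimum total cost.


Option 1: A->1 + B->2 = $42 + $16 = $58
Option 2: A->2 + B->1 = $21 + $50 = $71
Min cost = min($58, $71) = $58

$58


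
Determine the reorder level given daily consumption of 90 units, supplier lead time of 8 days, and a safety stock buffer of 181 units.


Formula: ROP = (Daily Demand * Lead Time) + Safety Stock
Demand during lead time = 90 * 8 = 720 units
ROP = 720 + 181 = 901 units

901 units


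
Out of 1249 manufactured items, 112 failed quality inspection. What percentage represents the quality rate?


Formula: Quality Rate = Good Pieces / Total Pieces * 100
Good pieces = 1249 - 112 = 1137
QR = 1137 / 1249 * 100 = 91.0%

91.0%


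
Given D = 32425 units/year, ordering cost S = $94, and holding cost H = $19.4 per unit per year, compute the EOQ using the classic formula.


Formula: EOQ = sqrt(2 * D * S / H)
Numerator: 2 * 32425 * 94 = 6095900
2DS/H = 6095900 / 19.4 = 314221.6
EOQ = sqrt(314221.6) = 560.6 units

560.6 units


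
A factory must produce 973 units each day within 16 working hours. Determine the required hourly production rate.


Formula: Production Rate = Daily Demand / Available Hours
Rate = 973 units/day / 16 hours/day
Rate = 60.8 units/hour

60.8 units/hour


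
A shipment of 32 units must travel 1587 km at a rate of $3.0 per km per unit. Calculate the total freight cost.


TC = dist * cost * units = 1587 * 3.0 * 32 = $152352.00

$152352.00


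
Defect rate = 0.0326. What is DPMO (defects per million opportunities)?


DPMO = defect_rate * 1000000 = 0.0326 * 1000000

32600


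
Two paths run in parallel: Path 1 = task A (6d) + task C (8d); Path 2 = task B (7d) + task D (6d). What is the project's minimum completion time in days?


Path 1 = 6 + 8 = 14 days
Path 2 = 7 + 6 = 13 days
Duration = max(14, 13) = 14 days

14 days


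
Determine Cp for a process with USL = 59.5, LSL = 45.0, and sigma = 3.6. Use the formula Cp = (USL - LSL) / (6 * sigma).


Cp = (59.5 - 45.0) / (6 * 3.6)

0.67


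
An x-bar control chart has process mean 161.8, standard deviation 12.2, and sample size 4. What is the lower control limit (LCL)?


LCL = 161.8 - 3 * 12.2 / sqrt(4)

143.5


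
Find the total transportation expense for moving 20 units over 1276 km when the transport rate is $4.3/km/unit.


TC = dist * cost * units = 1276 * 4.3 * 20 = $109736.00

$109736.00


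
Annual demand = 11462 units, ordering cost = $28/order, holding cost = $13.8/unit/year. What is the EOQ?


Formula: EOQ = sqrt(2 * D * S / H)
Numerator: 2 * 11462 * 28 = 641872
2DS/H = 641872 / 13.8 = 46512.5
EOQ = sqrt(46512.5) = 215.7 units

215.7 units


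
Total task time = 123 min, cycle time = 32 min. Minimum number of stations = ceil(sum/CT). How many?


Formula: N_min = ceil(Sum of Task Times / Cycle Time)
N_min = ceil(123 min / 32 min) = ceil(3.8438)
N_min = 4 stations

4


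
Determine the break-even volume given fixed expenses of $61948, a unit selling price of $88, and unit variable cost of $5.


Formula: BEQ = Fixed Costs / (Price - Variable Cost)
Contribution margin = $88 - $5 = $83/unit
BEQ = ceil($61948 / $83/unit) = ceil(746.36) = 747 units

747 units


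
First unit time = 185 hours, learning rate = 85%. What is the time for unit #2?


Formula: T_n = T_1 * (learning_rate)^(log2(n)) where learning_rate = rate/100
Doublings = log2(2) = 1
T_n = 185 * 0.85^1
T_n = 185 * 0.85 = 157.3 hours

157.3 hours


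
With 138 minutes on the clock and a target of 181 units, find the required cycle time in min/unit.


Formula: CT = Available Time / Number of Units
CT = 138 min / 181 units
CT = 0.76 min/unit

0.76 min/unit


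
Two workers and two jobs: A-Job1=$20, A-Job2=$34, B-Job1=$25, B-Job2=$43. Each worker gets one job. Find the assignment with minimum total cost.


Option 1: A->1 + B->2 = $20 + $43 = $63
Option 2: A->2 + B->1 = $34 + $25 = $59
Min cost = min($63, $59) = $59

$59


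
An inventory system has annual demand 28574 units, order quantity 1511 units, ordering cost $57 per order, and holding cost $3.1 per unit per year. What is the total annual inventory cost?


TC = 28574/1511 * 57 + 1511/2 * 3.1

$3419.96


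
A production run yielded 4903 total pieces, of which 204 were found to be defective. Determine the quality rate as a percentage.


Formula: Quality Rate = Good Pieces / Total Pieces * 100
Good pieces = 4903 - 204 = 4699
QR = 4699 / 4903 * 100 = 95.8%

95.8%


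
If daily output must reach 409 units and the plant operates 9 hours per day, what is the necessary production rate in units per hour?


Formula: Production Rate = Daily Demand / Available Hours
Rate = 409 units/day / 9 hours/day
Rate = 45.4 units/hour

45.4 units/hour


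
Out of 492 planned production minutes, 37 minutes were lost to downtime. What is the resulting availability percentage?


Formula: Availability = (Planned Time - Downtime) / Planned Time * 100
Uptime = 492 - 37 = 455 min
Availability = 455 / 492 * 100 = 92.5%

92.5%


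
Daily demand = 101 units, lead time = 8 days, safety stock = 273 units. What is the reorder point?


Formula: ROP = (Daily Demand * Lead Time) + Safety Stock
Demand during lead time = 101 * 8 = 808 units
ROP = 808 + 273 = 1081 units

1081 units


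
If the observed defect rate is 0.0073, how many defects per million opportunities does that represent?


DPMO = defect_rate * 1000000 = 0.0073 * 1000000

7300


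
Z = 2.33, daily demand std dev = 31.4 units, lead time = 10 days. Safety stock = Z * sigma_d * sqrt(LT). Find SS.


Formula: SS = z * sigma_d * sqrt(LT)
sqrt(LT) = sqrt(10) = 3.1623
SS = 2.33 * 31.4 * 3.1623
SS = 231.4 units

231.4 units


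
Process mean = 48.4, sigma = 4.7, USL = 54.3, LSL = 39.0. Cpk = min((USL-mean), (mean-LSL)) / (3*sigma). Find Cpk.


Cpu = (54.3 - 48.4) / (3 * 4.7) = 0.42
Cpl = (48.4 - 39.0) / (3 * 4.7) = 0.67
Cpk = min(0.42, 0.67) = 0.42

0.42


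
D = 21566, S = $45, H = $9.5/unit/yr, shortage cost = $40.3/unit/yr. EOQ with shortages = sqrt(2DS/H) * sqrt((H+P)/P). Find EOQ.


Formula: EOQ* = sqrt(2DS/H) * sqrt((H+P)/P)
Base EOQ = sqrt(2*21566*45/9.5) = 452.01 units
Correction = sqrt((9.5+40.3)/40.3) = 1.11163
EOQ* = 452.01 * 1.11163 = 502.5 units

502.5 units


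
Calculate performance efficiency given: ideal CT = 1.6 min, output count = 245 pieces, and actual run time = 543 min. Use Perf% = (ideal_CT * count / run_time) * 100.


Formula: Performance = (Ideal CT * Total Count) / Run Time * 100
Ideal output time = 1.6 * 245 = 392.0 min
Performance = 392.0 / 543 * 100 = 72.2%

72.2%


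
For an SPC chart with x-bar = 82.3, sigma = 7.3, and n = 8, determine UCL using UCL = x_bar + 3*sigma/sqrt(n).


UCL = 82.3 + 3 * 7.3 / sqrt(8)

90.04


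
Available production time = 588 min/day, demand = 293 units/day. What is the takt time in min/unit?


Formula: Takt Time = Available Production Time / Customer Demand
Takt = 588 min/day / 293 units/day
Takt = 2.01 min/unit

2.01 min/unit


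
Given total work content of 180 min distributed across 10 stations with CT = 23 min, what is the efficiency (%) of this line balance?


Formula: Efficiency = Sum of Task Times / (N_stations * CT) * 100
Total station capacity = 10 stations * 23 min = 230 min
Efficiency = 180 / 230 * 100 = 78.3%

78.3%


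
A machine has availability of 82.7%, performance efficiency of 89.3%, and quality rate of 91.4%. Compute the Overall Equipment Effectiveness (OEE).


Formula: OEE = Availability * Performance * Quality / 10000
A * P = 82.7% * 89.3% / 100 = 73.85%
OEE = 73.85% * 91.4% / 100 = 67.5%

67.5%


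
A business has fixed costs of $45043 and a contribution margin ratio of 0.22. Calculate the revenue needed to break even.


Formula: BER = Fixed Costs / Contribution Margin Ratio
BER = $45043 / 0.22
BER = $204740.91 (to the nearest cent)

$204740.91


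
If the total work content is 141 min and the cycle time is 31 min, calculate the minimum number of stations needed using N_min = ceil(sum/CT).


Formula: N_min = ceil(Sum of Task Times / Cycle Time)
N_min = ceil(141 min / 31 min) = ceil(4.5484)
N_min = 5 stations

5


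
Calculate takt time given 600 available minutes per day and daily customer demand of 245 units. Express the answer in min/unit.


Formula: Takt Time = Available Production Time / Customer Demand
Takt = 600 min/day / 245 units/day
Takt = 2.45 min/unit

2.45 min/unit


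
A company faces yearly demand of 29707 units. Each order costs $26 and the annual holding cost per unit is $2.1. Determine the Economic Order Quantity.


Formula: EOQ = sqrt(2 * D * S / H)
Numerator: 2 * 29707 * 26 = 1544764
2DS/H = 1544764 / 2.1 = 735601.9
EOQ = sqrt(735601.9) = 857.7 units

857.7 units


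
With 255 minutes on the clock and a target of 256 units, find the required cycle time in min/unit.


Formula: CT = Available Time / Number of Units
CT = 255 min / 256 units
CT = 1.0 min/unit

1.0 min/unit


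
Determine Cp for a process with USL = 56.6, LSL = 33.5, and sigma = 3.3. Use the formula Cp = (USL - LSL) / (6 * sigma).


Cp = (56.6 - 33.5) / (6 * 3.3)

1.17


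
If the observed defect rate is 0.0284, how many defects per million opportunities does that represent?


DPMO = defect_rate * 1000000 = 0.0284 * 1000000

28400


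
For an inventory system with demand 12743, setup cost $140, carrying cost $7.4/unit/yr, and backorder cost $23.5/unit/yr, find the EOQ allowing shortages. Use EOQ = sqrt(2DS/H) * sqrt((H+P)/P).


Formula: EOQ* = sqrt(2DS/H) * sqrt((H+P)/P)
Base EOQ = sqrt(2*12743*140/7.4) = 694.38 units
Correction = sqrt((7.4+23.5)/23.5) = 1.14669
EOQ* = 694.38 * 1.14669 = 796.2 units

796.2 units


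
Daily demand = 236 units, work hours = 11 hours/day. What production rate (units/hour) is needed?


Formula: Production Rate = Daily Demand / Available Hours
Rate = 236 units/day / 11 hours/day
Rate = 21.5 units/hour

21.5 units/hour


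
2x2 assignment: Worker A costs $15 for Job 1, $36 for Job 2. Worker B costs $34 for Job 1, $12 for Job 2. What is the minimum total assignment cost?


Option 1: A->1 + B->2 = $15 + $12 = $27
Option 2: A->2 + B->1 = $36 + $34 = $70
Min cost = min($27, $70) = $27

$27


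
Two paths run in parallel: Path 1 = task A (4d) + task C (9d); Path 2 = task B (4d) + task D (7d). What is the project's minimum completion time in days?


Path 1 = 4 + 9 = 13 days
Path 2 = 4 + 7 = 11 days
Duration = max(13, 11) = 13 days

13 days


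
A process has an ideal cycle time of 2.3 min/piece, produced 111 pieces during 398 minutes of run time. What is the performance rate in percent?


Formula: Performance = (Ideal CT * Total Count) / Run Time * 100
Ideal output time = 2.3 * 111 = 255.3 min
Performance = 255.3 / 398 * 100 = 64.1%

64.1%


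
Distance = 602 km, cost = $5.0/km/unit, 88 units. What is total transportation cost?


TC = dist * cost * units = 602 * 5.0 * 88 = $264880.00

$264880.00


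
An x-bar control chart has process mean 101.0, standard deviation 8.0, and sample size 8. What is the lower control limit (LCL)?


LCL = 101.0 - 3 * 8.0 / sqrt(8)

92.51


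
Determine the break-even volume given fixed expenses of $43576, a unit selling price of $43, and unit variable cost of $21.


Formula: BEQ = Fixed Costs / (Price - Variable Cost)
Contribution margin = $43 - $21 = $22/unit
BEQ = ceil($43576 / $22/unit) = ceil(1980.73) = 1981 units

1981 units


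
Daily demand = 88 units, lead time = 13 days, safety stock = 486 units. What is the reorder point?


Formula: ROP = (Daily Demand * Lead Time) + Safety Stock
Demand during lead time = 88 * 13 = 1144 units
ROP = 1144 + 486 = 1630 units

1630 units


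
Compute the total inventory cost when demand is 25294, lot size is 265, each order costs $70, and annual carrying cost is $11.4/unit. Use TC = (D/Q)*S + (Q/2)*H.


TC = 25294/265 * 70 + 265/2 * 11.4

$8191.93


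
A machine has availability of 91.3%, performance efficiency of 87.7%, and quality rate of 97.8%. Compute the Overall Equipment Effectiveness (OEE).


Formula: OEE = Availability * Performance * Quality / 10000
A * P = 91.3% * 87.7% / 100 = 80.07%
OEE = 80.07% * 97.8% / 100 = 78.3%

78.3%


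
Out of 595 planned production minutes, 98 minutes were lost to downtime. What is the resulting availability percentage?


Formula: Availability = (Planned Time - Downtime) / Planned Time * 100
Uptime = 595 - 98 = 497 min
Availability = 497 / 595 * 100 = 83.5%

83.5%


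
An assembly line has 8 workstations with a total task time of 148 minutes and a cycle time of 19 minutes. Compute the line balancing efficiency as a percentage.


Formula: Efficiency = Sum of Task Times / (N_stations * CT) * 100
Total station capacity = 8 stations * 19 min = 152 min
Efficiency = 148 / 152 * 100 = 97.4%

97.4%


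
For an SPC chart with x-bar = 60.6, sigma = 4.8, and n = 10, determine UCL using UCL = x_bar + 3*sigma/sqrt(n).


UCL = 60.6 + 3 * 4.8 / sqrt(10)

65.15


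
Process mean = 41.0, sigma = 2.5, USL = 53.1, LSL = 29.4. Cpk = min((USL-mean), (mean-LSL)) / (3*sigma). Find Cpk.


Cpu = (53.1 - 41.0) / (3 * 2.5) = 1.61
Cpl = (41.0 - 29.4) / (3 * 2.5) = 1.55
Cpk = min(1.61, 1.55) = 1.55

1.55


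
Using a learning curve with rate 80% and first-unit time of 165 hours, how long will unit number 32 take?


Formula: T_n = T_1 * (learning_rate)^(log2(n)) where learning_rate = rate/100
Doublings = log2(32) = 5
T_n = 165 * 0.8^5
T_n = 165 * 0.3277 = 54.1 hours

54.1 hours


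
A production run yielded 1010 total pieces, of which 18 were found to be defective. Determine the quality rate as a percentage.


Formula: Quality Rate = Good Pieces / Total Pieces * 100
Good pieces = 1010 - 18 = 992
QR = 992 / 1010 * 100 = 98.2%

98.2%


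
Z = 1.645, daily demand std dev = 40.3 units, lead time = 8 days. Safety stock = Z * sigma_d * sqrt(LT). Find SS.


Formula: SS = z * sigma_d * sqrt(LT)
sqrt(LT) = sqrt(8) = 2.8284
SS = 1.645 * 40.3 * 2.8284
SS = 187.5 units

187.5 units


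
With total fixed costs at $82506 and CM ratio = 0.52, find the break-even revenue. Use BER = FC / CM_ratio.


Formula: BER = Fixed Costs / Contribution Margin Ratio
BER = $82506 / 0.52
BER = $158665.38 (to the nearest cent)

$158665.38


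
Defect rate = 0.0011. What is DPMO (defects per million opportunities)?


DPMO = defect_rate * 1000000 = 0.0011 * 1000000

1100


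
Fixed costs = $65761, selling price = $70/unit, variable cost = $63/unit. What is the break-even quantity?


Formula: BEQ = Fixed Costs / (Price - Variable Cost)
Contribution margin = $70 - $63 = $7/unit
BEQ = ceil($65761 / $7/unit) = ceil(9394.43) = 9395 units

9395 units


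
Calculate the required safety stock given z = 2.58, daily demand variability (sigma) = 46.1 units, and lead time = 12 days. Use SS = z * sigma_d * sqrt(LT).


Formula: SS = z * sigma_d * sqrt(LT)
sqrt(LT) = sqrt(12) = 3.4641
SS = 2.58 * 46.1 * 3.4641
SS = 412.0 units

412.0 units


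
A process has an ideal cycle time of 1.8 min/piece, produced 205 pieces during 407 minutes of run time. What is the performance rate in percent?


Formula: Performance = (Ideal CT * Total Count) / Run Time * 100
Ideal output time = 1.8 * 205 = 369.0 min
Performance = 369.0 / 407 * 100 = 90.7%

90.7%


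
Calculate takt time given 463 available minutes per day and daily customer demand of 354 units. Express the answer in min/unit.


Formula: Takt Time = Available Production Time / Customer Demand
Takt = 463 min/day / 354 units/day
Takt = 1.31 min/unit

1.31 min/unit


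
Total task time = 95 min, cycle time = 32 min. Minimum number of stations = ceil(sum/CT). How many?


Formula: N_min = ceil(Sum of Task Times / Cycle Time)
N_min = ceil(95 min / 32 min) = ceil(2.9688)
N_min = 3 stations

3


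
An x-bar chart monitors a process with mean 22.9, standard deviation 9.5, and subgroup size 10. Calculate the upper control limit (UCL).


UCL = 22.9 + 3 * 9.5 / sqrt(10)

31.91


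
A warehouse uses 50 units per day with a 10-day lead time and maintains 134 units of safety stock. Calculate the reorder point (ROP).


Formula: ROP = (Daily Demand * Lead Time) + Safety Stock
Demand during lead time = 50 * 10 = 500 units
ROP = 500 + 134 = 634 units

634 units


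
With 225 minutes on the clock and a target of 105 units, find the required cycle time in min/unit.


Formula: CT = Available Time / Number of Units
CT = 225 min / 105 units
CT = 2.14 min/unit

2.14 min/unit


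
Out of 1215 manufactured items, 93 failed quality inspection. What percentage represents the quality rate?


Formula: Quality Rate = Good Pieces / Total Pieces * 100
Good pieces = 1215 - 93 = 1122
QR = 1122 / 1215 * 100 = 92.3%

92.3%


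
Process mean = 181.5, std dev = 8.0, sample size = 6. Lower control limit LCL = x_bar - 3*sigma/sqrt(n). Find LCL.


LCL = 181.5 - 3 * 8.0 / sqrt(6)

171.7


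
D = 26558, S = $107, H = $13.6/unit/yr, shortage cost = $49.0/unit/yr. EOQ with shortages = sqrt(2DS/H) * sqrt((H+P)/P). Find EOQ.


Formula: EOQ* = sqrt(2DS/H) * sqrt((H+P)/P)
Base EOQ = sqrt(2*26558*107/13.6) = 646.45 units
Correction = sqrt((13.6+49.0)/49.0) = 1.13029
EOQ* = 646.45 * 1.13029 = 730.7 units

730.7 units


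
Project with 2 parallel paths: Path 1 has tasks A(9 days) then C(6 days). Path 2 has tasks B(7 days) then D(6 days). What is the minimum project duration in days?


Path 1 = 9 + 6 = 15 days
Path 2 = 7 + 6 = 13 days
Duration = max(15, 13) = 15 days

15 days


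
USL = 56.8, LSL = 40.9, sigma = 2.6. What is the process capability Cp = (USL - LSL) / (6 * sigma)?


Cp = (56.8 - 40.9) / (6 * 2.6)

1.02


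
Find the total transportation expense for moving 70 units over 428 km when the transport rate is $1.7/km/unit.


TC = dist * cost * units = 428 * 1.7 * 70 = $50932.00

$50932.00


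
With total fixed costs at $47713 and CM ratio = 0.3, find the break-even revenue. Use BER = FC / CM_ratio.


Formula: BER = Fixed Costs / Contribution Margin Ratio
BER = $47713 / 0.3
BER = $159043.33 (to the nearest cent)

$159043.33


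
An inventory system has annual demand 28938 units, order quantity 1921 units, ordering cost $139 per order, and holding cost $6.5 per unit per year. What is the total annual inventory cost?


TC = 28938/1921 * 139 + 1921/2 * 6.5

$8337.15


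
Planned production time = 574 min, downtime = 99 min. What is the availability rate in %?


Formula: Availability = (Planned Time - Downtime) / Planned Time * 100
Uptime = 574 - 99 = 475 min
Availability = 475 / 574 * 100 = 82.8%

82.8%


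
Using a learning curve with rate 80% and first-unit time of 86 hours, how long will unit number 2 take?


Formula: T_n = T_1 * (learning_rate)^(log2(n)) where learning_rate = rate/100
Doublings = log2(2) = 1
T_n = 86 * 0.8^1
T_n = 86 * 0.8 = 68.8 hours

68.8 hours


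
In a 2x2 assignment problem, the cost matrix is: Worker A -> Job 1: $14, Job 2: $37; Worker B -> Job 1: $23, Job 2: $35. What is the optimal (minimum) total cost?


Option 1: A->1 + B->2 = $14 + $35 = $49
Option 2: A->2 + B->1 = $37 + $23 = $60
Min cost = min($49, $60) = $49

$49


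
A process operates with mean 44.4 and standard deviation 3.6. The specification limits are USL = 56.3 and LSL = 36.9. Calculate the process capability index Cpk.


Cpu = (56.3 - 44.4) / (3 * 3.6) = 1.1
Cpl = (44.4 - 36.9) / (3 * 3.6) = 0.69
Cpk = min(1.1, 0.69) = 0.69

0.69


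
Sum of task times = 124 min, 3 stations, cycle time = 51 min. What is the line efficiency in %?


Formula: Efficiency = Sum of Task Times / (N_stations * CT) * 100
Total station capacity = 3 stations * 51 min = 153 min
Efficiency = 124 / 153 * 100 = 81.0%

81.0%


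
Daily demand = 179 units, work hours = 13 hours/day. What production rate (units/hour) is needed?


Formula: Production Rate = Daily Demand / Available Hours
Rate = 179 units/day / 13 hours/day
Rate = 13.8 units/hour

13.8 units/hour


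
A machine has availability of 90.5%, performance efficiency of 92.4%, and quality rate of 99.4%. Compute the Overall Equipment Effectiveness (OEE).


Formula: OEE = Availability * Performance * Quality / 10000
A * P = 90.5% * 92.4% / 100 = 83.62%
OEE = 83.62% * 99.4% / 100 = 83.1%

83.1%


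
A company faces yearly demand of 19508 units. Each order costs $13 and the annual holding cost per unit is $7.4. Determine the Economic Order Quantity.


Formula: EOQ = sqrt(2 * D * S / H)
Numerator: 2 * 19508 * 13 = 507208
2DS/H = 507208 / 7.4 = 68541.6
EOQ = sqrt(68541.6) = 261.8 units

261.8 units


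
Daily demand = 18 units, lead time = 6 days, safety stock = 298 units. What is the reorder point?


Formula: ROP = (Daily Demand * Lead Time) + Safety Stock
Demand during lead time = 18 * 6 = 108 units
ROP = 108 + 298 = 406 units

406 units


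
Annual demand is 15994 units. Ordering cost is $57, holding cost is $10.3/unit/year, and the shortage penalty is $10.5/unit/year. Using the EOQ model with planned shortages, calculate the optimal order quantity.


Formula: EOQ* = sqrt(2DS/H) * sqrt((H+P)/P)
Base EOQ = sqrt(2*15994*57/10.3) = 420.74 units
Correction = sqrt((10.3+10.5)/10.5) = 1.40746
EOQ* = 420.74 * 1.40746 = 592.2 units

592.2 units


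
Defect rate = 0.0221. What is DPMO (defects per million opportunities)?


DPMO = defect_rate * 1000000 = 0.0221 * 1000000

22100


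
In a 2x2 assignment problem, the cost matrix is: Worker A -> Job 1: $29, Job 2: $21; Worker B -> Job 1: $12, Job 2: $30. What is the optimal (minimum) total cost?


Option 1: A->1 + B->2 = $29 + $30 = $59
Option 2: A->2 + B->1 = $21 + $12 = $33
Min cost = min($59, $33) = $33

$33


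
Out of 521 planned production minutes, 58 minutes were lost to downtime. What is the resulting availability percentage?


Formula: Availability = (Planned Time - Downtime) / Planned Time * 100
Uptime = 521 - 58 = 463 min
Availability = 463 / 521 * 100 = 88.9%

88.9%


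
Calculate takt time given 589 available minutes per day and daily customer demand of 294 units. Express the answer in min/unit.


Formula: Takt Time = Available Production Time / Customer Demand
Takt = 589 min/day / 294 units/day
Takt = 2.0 min/unit

2.0 min/unit


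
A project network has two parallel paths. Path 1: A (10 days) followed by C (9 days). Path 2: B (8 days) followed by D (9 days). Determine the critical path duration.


Path 1 = 10 + 9 = 19 days
Path 2 = 8 + 9 = 17 days
Duration = max(19, 17) = 19 days

19 days


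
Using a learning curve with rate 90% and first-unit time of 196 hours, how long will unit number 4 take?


Formula: T_n = T_1 * (learning_rate)^(log2(n)) where learning_rate = rate/100
Doublings = log2(4) = 2
T_n = 196 * 0.9^2
T_n = 196 * 0.81 = 158.8 hours

158.8 hours


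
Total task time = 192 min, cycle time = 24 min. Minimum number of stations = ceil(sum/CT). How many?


Formula: N_min = ceil(Sum of Task Times / Cycle Time)
N_min = ceil(192 min / 24 min) = ceil(8.0)
N_min = 8 stations

8


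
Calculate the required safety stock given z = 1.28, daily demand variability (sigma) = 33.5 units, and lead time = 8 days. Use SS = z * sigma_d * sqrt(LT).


Formula: SS = z * sigma_d * sqrt(LT)
sqrt(LT) = sqrt(8) = 2.8284
SS = 1.28 * 33.5 * 2.8284
SS = 121.3 units

121.3 units


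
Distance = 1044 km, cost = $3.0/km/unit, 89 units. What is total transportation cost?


TC = dist * cost * units = 1044 * 3.0 * 89 = $278748.00

$278748.00


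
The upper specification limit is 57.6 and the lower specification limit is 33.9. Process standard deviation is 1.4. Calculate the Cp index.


Cp = (57.6 - 33.9) / (6 * 1.4)

2.82


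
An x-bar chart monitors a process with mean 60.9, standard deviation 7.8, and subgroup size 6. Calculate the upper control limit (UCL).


UCL = 60.9 + 3 * 7.8 / sqrt(6)

70.45


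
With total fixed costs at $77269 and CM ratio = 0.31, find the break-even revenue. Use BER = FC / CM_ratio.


Formula: BER = Fixed Costs / Contribution Margin Ratio
BER = $77269 / 0.31
BER = $249254.84 (to the nearest cent)

$249254.84


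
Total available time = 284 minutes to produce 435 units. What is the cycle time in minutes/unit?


Formula: CT = Available Time / Number of Units
CT = 284 min / 435 units
CT = 0.65 min/unit

0.65 min/unit


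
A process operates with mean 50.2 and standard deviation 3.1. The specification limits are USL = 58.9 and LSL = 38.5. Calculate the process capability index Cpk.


Cpu = (58.9 - 50.2) / (3 * 3.1) = 0.94
Cpl = (50.2 - 38.5) / (3 * 3.1) = 1.26
Cpk = min(0.94, 1.26) = 0.94

0.94


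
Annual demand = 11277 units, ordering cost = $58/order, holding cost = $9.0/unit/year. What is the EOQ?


Formula: EOQ = sqrt(2 * D * S / H)
Numerator: 2 * 11277 * 58 = 1308132
2DS/H = 1308132 / 9.0 = 145348.0
EOQ = sqrt(145348.0) = 381.2 units

381.2 units


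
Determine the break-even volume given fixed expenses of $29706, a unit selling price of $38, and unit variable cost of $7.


Formula: BEQ = Fixed Costs / (Price - Variable Cost)
Contribution margin = $38 - $7 = $31/unit
BEQ = ceil($29706 / $31/unit) = ceil(958.26) = 959 units

959 units


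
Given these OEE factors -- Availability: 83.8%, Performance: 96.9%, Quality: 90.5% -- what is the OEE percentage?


Formula: OEE = Availability * Performance * Quality / 10000
A * P = 83.8% * 96.9% / 100 = 81.2%
OEE = 81.2% * 90.5% / 100 = 73.5%

73.5%


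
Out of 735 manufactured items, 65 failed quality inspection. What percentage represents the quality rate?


Formula: Quality Rate = Good Pieces / Total Pieces * 100
Good pieces = 735 - 65 = 670
QR = 670 / 735 * 100 = 91.2%

91.2%


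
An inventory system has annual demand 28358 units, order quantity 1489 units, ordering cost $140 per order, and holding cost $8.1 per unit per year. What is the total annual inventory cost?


TC = 28358/1489 * 140 + 1489/2 * 8.1

$8696.75


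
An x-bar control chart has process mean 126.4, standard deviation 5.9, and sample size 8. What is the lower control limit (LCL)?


LCL = 126.4 - 3 * 5.9 / sqrt(8)

120.14


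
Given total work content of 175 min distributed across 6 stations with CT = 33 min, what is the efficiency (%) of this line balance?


Formula: Efficiency = Sum of Task Times / (N_stations * CT) * 100
Total station capacity = 6 stations * 33 min = 198 min
Efficiency = 175 / 198 * 100 = 88.4%

88.4%


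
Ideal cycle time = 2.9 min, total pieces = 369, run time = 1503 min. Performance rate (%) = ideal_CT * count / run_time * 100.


Formula: Performance = (Ideal CT * Total Count) / Run Time * 100
Ideal output time = 2.9 * 369 = 1070.1 min
Performance = 1070.1 / 1503 * 100 = 71.2%

71.2%


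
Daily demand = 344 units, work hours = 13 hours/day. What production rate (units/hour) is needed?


Formula: Production Rate = Daily Demand / Available Hours
Rate = 344 units/day / 13 hours/day
Rate = 26.5 units/hour

26.5 units/hour


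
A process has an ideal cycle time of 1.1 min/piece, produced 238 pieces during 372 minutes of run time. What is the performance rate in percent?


Formula: Performance = (Ideal CT * Total Count) / Run Time * 100
Ideal output time = 1.1 * 238 = 261.8 min
Performance = 261.8 / 372 * 100 = 70.4%

70.4%


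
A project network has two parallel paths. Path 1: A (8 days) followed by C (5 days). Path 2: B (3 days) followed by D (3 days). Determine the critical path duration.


Path 1 = 8 + 5 = 13 days
Path 2 = 3 + 3 = 6 days
Duration = max(13, 6) = 13 days

13 days


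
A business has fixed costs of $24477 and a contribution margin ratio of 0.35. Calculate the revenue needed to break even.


Formula: BER = Fixed Costs / Contribution Margin Ratio
BER = $24477 / 0.35
BER = $69934.29 (to the nearest cent)

$69934.29


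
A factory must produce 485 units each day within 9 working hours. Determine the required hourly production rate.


Formula: Production Rate = Daily Demand / Available Hours
Rate = 485 units/day / 9 hours/day
Rate = 53.9 units/hour

53.9 units/hour


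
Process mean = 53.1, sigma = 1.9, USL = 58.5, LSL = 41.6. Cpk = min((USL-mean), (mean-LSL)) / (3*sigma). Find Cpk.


Cpu = (58.5 - 53.1) / (3 * 1.9) = 0.95
Cpl = (53.1 - 41.6) / (3 * 1.9) = 2.02
Cpk = min(0.95, 2.02) = 0.95

0.95


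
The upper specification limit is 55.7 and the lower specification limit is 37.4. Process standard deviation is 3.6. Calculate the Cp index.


Cp = (55.7 - 37.4) / (6 * 3.6)

0.85


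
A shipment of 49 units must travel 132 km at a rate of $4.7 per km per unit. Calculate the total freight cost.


TC = dist * cost * units = 132 * 4.7 * 49 = $30399.60

$30399.60


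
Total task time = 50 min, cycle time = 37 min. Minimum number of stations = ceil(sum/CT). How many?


Formula: N_min = ceil(Sum of Task Times / Cycle Time)
N_min = ceil(50 min / 37 min) = ceil(1.3514)
N_min = 2 stations

2


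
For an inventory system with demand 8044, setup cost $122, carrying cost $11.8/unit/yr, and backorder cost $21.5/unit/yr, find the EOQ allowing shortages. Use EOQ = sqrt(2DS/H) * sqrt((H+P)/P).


Formula: EOQ* = sqrt(2DS/H) * sqrt((H+P)/P)
Base EOQ = sqrt(2*8044*122/11.8) = 407.84 units
Correction = sqrt((11.8+21.5)/21.5) = 1.24452
EOQ* = 407.84 * 1.24452 = 507.6 units

507.6 units


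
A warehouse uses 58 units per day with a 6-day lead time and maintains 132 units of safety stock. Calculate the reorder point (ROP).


Formula: ROP = (Daily Demand * Lead Time) + Safety Stock
Demand during lead time = 58 * 6 = 348 units
ROP = 348 + 132 = 480 units

480 units


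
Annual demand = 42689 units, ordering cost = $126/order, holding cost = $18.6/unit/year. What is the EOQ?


Formula: EOQ = sqrt(2 * D * S / H)
Numerator: 2 * 42689 * 126 = 10757628
2DS/H = 10757628 / 18.6 = 578367.1
EOQ = sqrt(578367.1) = 760.5 units

760.5 units


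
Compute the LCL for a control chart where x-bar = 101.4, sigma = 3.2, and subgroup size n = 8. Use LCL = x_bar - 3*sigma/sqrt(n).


LCL = 101.4 - 3 * 3.2 / sqrt(8)

98.01


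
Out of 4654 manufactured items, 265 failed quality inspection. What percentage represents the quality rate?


Formula: Quality Rate = Good Pieces / Total Pieces * 100
Good pieces = 4654 - 265 = 4389
QR = 4389 / 4654 * 100 = 94.3%

94.3%


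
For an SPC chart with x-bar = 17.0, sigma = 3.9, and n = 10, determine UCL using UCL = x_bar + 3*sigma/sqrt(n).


UCL = 17.0 + 3 * 3.9 / sqrt(10)

20.7


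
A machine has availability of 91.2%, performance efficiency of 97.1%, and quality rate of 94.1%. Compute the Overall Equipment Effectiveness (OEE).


Formula: OEE = Availability * Performance * Quality / 10000
A * P = 91.2% * 97.1% / 100 = 88.56%
OEE = 88.56% * 94.1% / 100 = 83.3%

83.3%


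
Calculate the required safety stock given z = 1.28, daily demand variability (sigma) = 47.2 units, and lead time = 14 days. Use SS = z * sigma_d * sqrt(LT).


Formula: SS = z * sigma_d * sqrt(LT)
sqrt(LT) = sqrt(14) = 3.7417
SS = 1.28 * 47.2 * 3.7417
SS = 226.1 units

226.1 units


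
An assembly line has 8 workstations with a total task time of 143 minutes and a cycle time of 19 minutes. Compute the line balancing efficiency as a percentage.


Formula: Efficiency = Sum of Task Times / (N_stations * CT) * 100
Total station capacity = 8 stations * 19 min = 152 min
Efficiency = 143 / 152 * 100 = 94.1%

94.1%


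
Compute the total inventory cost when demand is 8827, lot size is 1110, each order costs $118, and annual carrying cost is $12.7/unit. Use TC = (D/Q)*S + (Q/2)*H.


TC = 8827/1110 * 118 + 1110/2 * 12.7

$7986.87


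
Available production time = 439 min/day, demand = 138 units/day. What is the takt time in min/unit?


Formula: Takt Time = Available Production Time / Customer Demand
Takt = 439 min/day / 138 units/day
Takt = 3.18 min/unit

3.18 min/unit


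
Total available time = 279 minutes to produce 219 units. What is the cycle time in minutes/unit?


Formula: CT = Available Time / Number of Units
CT = 279 min / 219 units
CT = 1.27 min/unit

1.27 min/unit


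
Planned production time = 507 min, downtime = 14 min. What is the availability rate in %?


Formula: Availability = (Planned Time - Downtime) / Planned Time * 100
Uptime = 507 - 14 = 493 min
Availability = 493 / 507 * 100 = 97.2%

97.2%


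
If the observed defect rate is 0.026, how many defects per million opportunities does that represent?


DPMO = defect_rate * 1000000 = 0.026 * 1000000

26000


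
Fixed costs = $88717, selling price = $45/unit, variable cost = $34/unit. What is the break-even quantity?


Formula: BEQ = Fixed Costs / (Price - Variable Cost)
Contribution margin = $45 - $34 = $11/unit
BEQ = ceil($88717 / $11/unit) = ceil(8065.18) = 8066 units

8066 units


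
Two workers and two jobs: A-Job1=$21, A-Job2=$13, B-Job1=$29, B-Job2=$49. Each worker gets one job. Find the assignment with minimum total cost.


Option 1: A->1 + B->2 = $21 + $49 = $70
Option 2: A->2 + B->1 = $13 + $29 = $42
Min cost = min($70, $42) = $42

$42


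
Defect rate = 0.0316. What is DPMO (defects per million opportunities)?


DPMO = defect_rate * 1000000 = 0.0316 * 1000000

31600


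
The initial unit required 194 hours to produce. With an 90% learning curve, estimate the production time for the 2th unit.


Formula: T_n = T_1 * (learning_rate)^(log2(n)) where learning_rate = rate/100
Doublings = log2(2) = 1
T_n = 194 * 0.9^1
T_n = 194 * 0.9 = 174.6 hours

174.6 hours


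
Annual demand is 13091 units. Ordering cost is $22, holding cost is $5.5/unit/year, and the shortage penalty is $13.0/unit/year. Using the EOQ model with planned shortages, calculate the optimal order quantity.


Formula: EOQ* = sqrt(2DS/H) * sqrt((H+P)/P)
Base EOQ = sqrt(2*13091*22/5.5) = 323.62 units
Correction = sqrt((5.5+13.0)/13.0) = 1.19293
EOQ* = 323.62 * 1.19293 = 386.1 units

386.1 units


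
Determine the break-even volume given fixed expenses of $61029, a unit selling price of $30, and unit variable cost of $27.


Formula: BEQ = Fixed Costs / (Price - Variable Cost)
Contribution margin = $30 - $27 = $3/unit
BEQ = ceil($61029 / $3/unit) = ceil(20343.0) = 20343 units

20343 units


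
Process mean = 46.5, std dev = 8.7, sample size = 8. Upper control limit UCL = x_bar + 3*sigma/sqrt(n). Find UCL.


UCL = 46.5 + 3 * 8.7 / sqrt(8)

55.73


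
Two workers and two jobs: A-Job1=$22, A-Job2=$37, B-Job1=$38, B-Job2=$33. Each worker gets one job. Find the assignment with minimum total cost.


Option 1: A->1 + B->2 = $22 + $33 = $55
Option 2: A->2 + B->1 = $37 + $38 = $75
Min cost = min($55, $75) = $55

$55


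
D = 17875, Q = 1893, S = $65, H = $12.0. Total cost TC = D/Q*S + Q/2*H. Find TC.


TC = 17875/1893 * 65 + 1893/2 * 12.0

$11971.77


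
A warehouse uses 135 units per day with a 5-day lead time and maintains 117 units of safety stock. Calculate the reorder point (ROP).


Formula: ROP = (Daily Demand * Lead Time) + Safety Stock
Demand during lead time = 135 * 5 = 675 units
ROP = 675 + 117 = 792 units

792 units


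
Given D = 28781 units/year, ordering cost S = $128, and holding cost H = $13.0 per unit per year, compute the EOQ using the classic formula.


Formula: EOQ = sqrt(2 * D * S / H)
Numerator: 2 * 28781 * 128 = 7367936
2DS/H = 7367936 / 13.0 = 566764.3
EOQ = sqrt(566764.3) = 752.8 units

752.8 units
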